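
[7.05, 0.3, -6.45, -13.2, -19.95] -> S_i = 7.05 + -6.75*i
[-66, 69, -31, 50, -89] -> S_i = Random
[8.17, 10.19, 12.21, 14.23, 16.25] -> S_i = 8.17 + 2.02*i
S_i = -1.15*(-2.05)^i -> [-1.15, 2.36, -4.83, 9.91, -20.31]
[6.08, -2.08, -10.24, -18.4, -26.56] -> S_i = 6.08 + -8.16*i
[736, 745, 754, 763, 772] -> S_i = 736 + 9*i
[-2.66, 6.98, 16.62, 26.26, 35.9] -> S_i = -2.66 + 9.64*i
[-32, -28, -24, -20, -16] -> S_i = -32 + 4*i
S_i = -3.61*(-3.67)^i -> [-3.61, 13.25, -48.62, 178.45, -654.89]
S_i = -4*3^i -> [-4, -12, -36, -108, -324]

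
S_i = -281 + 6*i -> [-281, -275, -269, -263, -257]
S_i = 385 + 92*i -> [385, 477, 569, 661, 753]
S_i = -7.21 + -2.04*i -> [-7.21, -9.25, -11.29, -13.33, -15.37]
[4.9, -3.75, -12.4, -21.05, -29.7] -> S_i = 4.90 + -8.65*i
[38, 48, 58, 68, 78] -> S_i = 38 + 10*i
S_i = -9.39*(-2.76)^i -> [-9.39, 25.92, -71.53, 197.42, -544.88]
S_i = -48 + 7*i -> [-48, -41, -34, -27, -20]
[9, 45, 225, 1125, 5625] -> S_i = 9*5^i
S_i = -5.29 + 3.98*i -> [-5.29, -1.31, 2.67, 6.65, 10.63]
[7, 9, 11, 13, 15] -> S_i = 7 + 2*i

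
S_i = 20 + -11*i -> [20, 9, -2, -13, -24]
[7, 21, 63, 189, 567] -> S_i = 7*3^i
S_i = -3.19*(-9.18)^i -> [-3.19, 29.28, -268.83, 2467.85, -22654.86]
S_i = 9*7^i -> [9, 63, 441, 3087, 21609]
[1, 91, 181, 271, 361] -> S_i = 1 + 90*i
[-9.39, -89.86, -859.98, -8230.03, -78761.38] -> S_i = -9.39*9.57^i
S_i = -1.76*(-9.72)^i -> [-1.76, 17.11, -166.28, 1616.26, -15710.06]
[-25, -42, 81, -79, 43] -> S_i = Random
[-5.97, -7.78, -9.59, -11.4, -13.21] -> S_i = -5.97 + -1.81*i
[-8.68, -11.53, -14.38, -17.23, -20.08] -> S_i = -8.68 + -2.85*i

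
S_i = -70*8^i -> [-70, -560, -4480, -35840, -286720]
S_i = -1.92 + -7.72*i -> [-1.92, -9.64, -17.36, -25.08, -32.8]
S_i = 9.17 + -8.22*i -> [9.17, 0.95, -7.27, -15.49, -23.71]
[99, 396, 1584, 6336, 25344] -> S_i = 99*4^i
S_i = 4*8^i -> [4, 32, 256, 2048, 16384]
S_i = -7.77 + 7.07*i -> [-7.77, -0.7, 6.37, 13.44, 20.51]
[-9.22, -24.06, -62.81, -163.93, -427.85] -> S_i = -9.22*2.61^i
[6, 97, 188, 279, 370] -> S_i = 6 + 91*i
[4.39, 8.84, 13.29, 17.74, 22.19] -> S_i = 4.39 + 4.45*i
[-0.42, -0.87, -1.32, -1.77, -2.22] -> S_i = -0.42 + -0.45*i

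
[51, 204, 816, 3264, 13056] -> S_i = 51*4^i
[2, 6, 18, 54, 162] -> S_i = 2*3^i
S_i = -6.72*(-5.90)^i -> [-6.72, 39.65, -233.92, 1380.15, -8142.87]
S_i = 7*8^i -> [7, 56, 448, 3584, 28672]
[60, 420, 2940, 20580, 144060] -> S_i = 60*7^i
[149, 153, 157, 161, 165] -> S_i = 149 + 4*i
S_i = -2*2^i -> [-2, -4, -8, -16, -32]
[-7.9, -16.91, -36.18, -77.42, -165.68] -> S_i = -7.90*2.14^i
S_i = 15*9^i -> [15, 135, 1215, 10935, 98415]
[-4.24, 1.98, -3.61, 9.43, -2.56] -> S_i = Random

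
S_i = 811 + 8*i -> [811, 819, 827, 835, 843]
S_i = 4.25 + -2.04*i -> [4.25, 2.21, 0.17, -1.87, -3.91]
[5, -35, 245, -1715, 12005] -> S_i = 5*-7^i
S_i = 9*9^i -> [9, 81, 729, 6561, 59049]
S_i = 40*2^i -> [40, 80, 160, 320, 640]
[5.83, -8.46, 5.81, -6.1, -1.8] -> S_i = Random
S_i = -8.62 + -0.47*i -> [-8.62, -9.09, -9.56, -10.03, -10.5]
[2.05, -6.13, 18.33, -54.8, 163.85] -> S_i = 2.05*(-2.99)^i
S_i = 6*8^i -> [6, 48, 384, 3072, 24576]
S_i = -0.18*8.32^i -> [-0.18, -1.5, -12.46, -103.67, -862.51]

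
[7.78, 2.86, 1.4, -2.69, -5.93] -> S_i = Random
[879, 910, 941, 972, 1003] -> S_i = 879 + 31*i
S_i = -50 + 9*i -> [-50, -41, -32, -23, -14]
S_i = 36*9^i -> [36, 324, 2916, 26244, 236196]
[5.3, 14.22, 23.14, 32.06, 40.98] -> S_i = 5.30 + 8.92*i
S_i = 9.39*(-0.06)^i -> [9.39, -0.56, 0.03, -0.0, 0.0]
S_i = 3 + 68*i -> [3, 71, 139, 207, 275]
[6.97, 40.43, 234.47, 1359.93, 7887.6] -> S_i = 6.97*5.80^i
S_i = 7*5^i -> [7, 35, 175, 875, 4375]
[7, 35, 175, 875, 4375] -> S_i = 7*5^i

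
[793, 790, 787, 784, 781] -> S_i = 793 + -3*i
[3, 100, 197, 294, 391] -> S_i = 3 + 97*i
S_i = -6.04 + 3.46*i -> [-6.04, -2.58, 0.88, 4.34, 7.8]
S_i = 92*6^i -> [92, 552, 3312, 19872, 119232]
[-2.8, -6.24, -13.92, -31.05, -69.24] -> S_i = -2.80*2.23^i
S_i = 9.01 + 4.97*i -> [9.01, 13.98, 18.95, 23.92, 28.89]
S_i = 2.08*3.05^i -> [2.08, 6.34, 19.35, 59.02, 180.0]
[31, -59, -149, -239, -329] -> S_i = 31 + -90*i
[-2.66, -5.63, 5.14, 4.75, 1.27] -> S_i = Random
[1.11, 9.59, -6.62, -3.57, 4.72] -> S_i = Random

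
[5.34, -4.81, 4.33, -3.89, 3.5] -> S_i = 5.34*(-0.90)^i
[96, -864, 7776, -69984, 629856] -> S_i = 96*-9^i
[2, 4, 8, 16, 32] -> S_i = 2*2^i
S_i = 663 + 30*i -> [663, 693, 723, 753, 783]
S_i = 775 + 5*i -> [775, 780, 785, 790, 795]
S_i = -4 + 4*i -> [-4, 0, 4, 8, 12]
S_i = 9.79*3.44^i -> [9.79, 33.68, 115.85, 398.53, 1370.93]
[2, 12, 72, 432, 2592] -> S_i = 2*6^i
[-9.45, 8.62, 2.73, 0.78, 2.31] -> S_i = Random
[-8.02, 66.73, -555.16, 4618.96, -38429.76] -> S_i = -8.02*(-8.32)^i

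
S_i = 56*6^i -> [56, 336, 2016, 12096, 72576]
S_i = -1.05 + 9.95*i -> [-1.05, 8.9, 18.85, 28.8, 38.75]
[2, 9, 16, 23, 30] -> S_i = 2 + 7*i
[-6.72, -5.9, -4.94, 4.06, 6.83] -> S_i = Random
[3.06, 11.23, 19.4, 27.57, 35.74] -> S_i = 3.06 + 8.17*i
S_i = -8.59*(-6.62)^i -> [-8.59, 56.87, -376.45, 2492.11, -16497.77]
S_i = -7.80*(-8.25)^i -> [-7.8, 64.35, -530.89, 4379.82, -36133.53]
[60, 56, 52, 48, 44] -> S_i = 60 + -4*i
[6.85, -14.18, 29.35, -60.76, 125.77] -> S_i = 6.85*(-2.07)^i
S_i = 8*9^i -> [8, 72, 648, 5832, 52488]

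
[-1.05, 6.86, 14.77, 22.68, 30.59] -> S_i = -1.05 + 7.91*i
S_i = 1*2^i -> [1, 2, 4, 8, 16]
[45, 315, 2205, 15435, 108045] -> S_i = 45*7^i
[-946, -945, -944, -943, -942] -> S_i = -946 + 1*i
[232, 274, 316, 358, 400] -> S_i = 232 + 42*i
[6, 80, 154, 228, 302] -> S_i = 6 + 74*i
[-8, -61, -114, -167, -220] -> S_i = -8 + -53*i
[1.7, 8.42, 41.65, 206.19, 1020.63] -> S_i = 1.70*4.95^i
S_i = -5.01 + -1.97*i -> [-5.01, -6.98, -8.95, -10.92, -12.89]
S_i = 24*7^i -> [24, 168, 1176, 8232, 57624]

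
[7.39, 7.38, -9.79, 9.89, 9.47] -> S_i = Random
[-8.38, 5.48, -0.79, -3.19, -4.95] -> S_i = Random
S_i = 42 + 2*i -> [42, 44, 46, 48, 50]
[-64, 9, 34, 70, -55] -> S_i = Random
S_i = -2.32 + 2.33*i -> [-2.32, 0.01, 2.34, 4.67, 7.0]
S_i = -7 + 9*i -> [-7, 2, 11, 20, 29]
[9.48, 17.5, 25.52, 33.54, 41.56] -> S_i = 9.48 + 8.02*i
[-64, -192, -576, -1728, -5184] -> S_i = -64*3^i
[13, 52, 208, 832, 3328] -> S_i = 13*4^i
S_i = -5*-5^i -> [-5, 25, -125, 625, -3125]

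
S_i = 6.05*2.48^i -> [6.05, 15.0, 37.21, 92.28, 228.86]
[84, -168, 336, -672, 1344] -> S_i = 84*-2^i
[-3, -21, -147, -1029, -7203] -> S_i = -3*7^i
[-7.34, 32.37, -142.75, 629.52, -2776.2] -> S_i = -7.34*(-4.41)^i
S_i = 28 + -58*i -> [28, -30, -88, -146, -204]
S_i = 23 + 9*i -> [23, 32, 41, 50, 59]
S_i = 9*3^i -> [9, 27, 81, 243, 729]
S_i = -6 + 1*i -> [-6, -5, -4, -3, -2]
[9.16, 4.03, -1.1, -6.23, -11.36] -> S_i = 9.16 + -5.13*i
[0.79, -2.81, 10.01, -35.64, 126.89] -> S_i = 0.79*(-3.56)^i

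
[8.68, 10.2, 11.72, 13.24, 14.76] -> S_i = 8.68 + 1.52*i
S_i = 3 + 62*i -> [3, 65, 127, 189, 251]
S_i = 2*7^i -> [2, 14, 98, 686, 4802]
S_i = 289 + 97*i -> [289, 386, 483, 580, 677]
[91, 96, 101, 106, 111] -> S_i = 91 + 5*i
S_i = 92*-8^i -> [92, -736, 5888, -47104, 376832]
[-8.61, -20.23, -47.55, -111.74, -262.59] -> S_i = -8.61*2.35^i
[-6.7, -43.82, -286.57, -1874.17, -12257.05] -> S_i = -6.70*6.54^i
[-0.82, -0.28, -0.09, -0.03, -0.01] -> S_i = -0.82*0.34^i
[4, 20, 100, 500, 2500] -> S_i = 4*5^i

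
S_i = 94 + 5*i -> [94, 99, 104, 109, 114]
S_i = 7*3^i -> [7, 21, 63, 189, 567]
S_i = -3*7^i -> [-3, -21, -147, -1029, -7203]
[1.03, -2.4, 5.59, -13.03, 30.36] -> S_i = 1.03*(-2.33)^i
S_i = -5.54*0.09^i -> [-5.54, -0.5, -0.04, -0.0, -0.0]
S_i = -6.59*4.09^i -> [-6.59, -26.95, -110.24, -450.87, -1844.08]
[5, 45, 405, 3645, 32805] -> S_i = 5*9^i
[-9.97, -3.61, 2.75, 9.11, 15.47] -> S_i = -9.97 + 6.36*i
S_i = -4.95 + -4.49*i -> [-4.95, -9.44, -13.93, -18.42, -22.91]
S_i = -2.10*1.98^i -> [-2.1, -4.16, -8.23, -16.3, -32.28]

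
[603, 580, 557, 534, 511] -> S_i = 603 + -23*i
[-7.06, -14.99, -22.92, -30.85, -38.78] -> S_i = -7.06 + -7.93*i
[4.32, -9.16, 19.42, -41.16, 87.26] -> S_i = 4.32*(-2.12)^i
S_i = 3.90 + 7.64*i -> [3.9, 11.54, 19.18, 26.82, 34.46]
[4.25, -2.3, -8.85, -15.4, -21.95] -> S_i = 4.25 + -6.55*i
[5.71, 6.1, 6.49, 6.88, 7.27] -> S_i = 5.71 + 0.39*i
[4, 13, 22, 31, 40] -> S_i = 4 + 9*i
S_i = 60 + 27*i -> [60, 87, 114, 141, 168]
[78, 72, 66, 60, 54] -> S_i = 78 + -6*i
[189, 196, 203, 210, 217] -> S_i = 189 + 7*i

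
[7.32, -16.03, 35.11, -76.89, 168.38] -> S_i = 7.32*(-2.19)^i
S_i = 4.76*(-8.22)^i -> [4.76, -39.13, 321.63, -2643.76, 21731.73]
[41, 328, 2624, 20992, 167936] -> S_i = 41*8^i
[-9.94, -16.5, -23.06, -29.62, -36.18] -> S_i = -9.94 + -6.56*i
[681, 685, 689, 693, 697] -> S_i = 681 + 4*i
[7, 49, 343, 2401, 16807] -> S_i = 7*7^i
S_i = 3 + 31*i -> [3, 34, 65, 96, 127]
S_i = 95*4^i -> [95, 380, 1520, 6080, 24320]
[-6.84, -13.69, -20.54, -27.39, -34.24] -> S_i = -6.84 + -6.85*i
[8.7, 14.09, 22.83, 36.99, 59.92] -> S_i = 8.70*1.62^i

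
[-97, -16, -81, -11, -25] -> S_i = Random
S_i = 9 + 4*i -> [9, 13, 17, 21, 25]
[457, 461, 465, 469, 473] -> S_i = 457 + 4*i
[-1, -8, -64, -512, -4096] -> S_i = -1*8^i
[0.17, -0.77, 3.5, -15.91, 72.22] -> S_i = 0.17*(-4.54)^i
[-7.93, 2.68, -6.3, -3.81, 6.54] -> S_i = Random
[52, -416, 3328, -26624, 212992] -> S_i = 52*-8^i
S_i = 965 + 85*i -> [965, 1050, 1135, 1220, 1305]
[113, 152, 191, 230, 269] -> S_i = 113 + 39*i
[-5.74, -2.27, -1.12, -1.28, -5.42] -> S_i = Random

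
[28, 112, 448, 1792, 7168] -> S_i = 28*4^i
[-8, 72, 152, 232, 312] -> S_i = -8 + 80*i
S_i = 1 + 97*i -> [1, 98, 195, 292, 389]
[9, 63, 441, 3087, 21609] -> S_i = 9*7^i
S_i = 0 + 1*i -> [0, 1, 2, 3, 4]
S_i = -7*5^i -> [-7, -35, -175, -875, -4375]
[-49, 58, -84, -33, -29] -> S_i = Random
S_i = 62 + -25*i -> [62, 37, 12, -13, -38]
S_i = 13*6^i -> [13, 78, 468, 2808, 16848]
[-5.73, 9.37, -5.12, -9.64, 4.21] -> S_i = Random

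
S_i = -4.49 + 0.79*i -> [-4.49, -3.7, -2.91, -2.12, -1.33]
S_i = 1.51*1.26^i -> [1.51, 1.9, 2.4, 3.02, 3.81]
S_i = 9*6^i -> [9, 54, 324, 1944, 11664]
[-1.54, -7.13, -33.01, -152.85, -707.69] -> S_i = -1.54*4.63^i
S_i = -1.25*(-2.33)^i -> [-1.25, 2.91, -6.79, 15.81, -36.84]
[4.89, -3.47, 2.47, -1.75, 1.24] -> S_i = 4.89*(-0.71)^i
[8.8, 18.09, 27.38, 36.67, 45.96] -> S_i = 8.80 + 9.29*i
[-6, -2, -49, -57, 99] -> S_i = Random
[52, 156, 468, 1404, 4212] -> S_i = 52*3^i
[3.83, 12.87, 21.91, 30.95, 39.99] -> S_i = 3.83 + 9.04*i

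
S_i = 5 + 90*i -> [5, 95, 185, 275, 365]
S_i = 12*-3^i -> [12, -36, 108, -324, 972]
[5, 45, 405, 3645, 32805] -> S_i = 5*9^i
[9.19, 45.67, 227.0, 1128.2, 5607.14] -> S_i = 9.19*4.97^i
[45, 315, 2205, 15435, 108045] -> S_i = 45*7^i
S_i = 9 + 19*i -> [9, 28, 47, 66, 85]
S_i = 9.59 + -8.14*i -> [9.59, 1.45, -6.69, -14.83, -22.97]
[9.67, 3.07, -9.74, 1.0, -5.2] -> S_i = Random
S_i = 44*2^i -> [44, 88, 176, 352, 704]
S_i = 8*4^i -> [8, 32, 128, 512, 2048]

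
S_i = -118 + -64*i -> [-118, -182, -246, -310, -374]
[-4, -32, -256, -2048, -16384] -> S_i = -4*8^i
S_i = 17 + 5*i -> [17, 22, 27, 32, 37]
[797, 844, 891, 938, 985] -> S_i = 797 + 47*i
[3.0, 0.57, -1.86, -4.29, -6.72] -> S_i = 3.00 + -2.43*i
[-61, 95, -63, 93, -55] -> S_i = Random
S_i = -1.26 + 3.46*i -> [-1.26, 2.2, 5.66, 9.12, 12.58]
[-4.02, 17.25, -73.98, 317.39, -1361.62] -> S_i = -4.02*(-4.29)^i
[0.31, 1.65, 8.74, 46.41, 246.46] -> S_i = 0.31*5.31^i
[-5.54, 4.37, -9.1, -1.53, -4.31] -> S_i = Random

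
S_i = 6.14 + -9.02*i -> [6.14, -2.88, -11.9, -20.92, -29.94]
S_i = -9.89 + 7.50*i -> [-9.89, -2.39, 5.11, 12.61, 20.11]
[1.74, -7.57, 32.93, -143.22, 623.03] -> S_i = 1.74*(-4.35)^i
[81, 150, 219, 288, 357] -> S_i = 81 + 69*i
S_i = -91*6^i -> [-91, -546, -3276, -19656, -117936]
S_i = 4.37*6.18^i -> [4.37, 27.01, 166.9, 1031.45, 6374.34]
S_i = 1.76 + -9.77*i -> [1.76, -8.01, -17.78, -27.55, -37.32]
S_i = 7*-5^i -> [7, -35, 175, -875, 4375]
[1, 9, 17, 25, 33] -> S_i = 1 + 8*i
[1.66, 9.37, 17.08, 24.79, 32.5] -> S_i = 1.66 + 7.71*i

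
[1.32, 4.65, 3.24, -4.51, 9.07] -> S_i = Random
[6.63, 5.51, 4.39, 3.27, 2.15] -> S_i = 6.63 + -1.12*i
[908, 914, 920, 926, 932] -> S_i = 908 + 6*i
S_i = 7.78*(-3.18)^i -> [7.78, -24.74, 78.67, -250.18, 795.59]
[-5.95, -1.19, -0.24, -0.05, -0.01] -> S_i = -5.95*0.20^i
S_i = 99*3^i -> [99, 297, 891, 2673, 8019]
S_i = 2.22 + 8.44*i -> [2.22, 10.66, 19.1, 27.54, 35.98]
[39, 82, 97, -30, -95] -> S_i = Random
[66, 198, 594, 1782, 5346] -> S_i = 66*3^i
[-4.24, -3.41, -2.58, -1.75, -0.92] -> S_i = -4.24 + 0.83*i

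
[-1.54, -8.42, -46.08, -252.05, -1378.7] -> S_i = -1.54*5.47^i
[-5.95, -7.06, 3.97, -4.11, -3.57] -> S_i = Random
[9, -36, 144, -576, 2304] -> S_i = 9*-4^i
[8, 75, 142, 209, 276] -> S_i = 8 + 67*i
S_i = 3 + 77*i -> [3, 80, 157, 234, 311]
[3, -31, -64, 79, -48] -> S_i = Random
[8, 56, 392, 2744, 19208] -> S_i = 8*7^i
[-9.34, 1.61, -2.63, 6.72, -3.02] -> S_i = Random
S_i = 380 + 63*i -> [380, 443, 506, 569, 632]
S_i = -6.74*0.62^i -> [-6.74, -4.18, -2.59, -1.61, -1.0]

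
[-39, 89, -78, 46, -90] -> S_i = Random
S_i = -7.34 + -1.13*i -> [-7.34, -8.47, -9.6, -10.73, -11.86]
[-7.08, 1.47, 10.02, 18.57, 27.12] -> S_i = -7.08 + 8.55*i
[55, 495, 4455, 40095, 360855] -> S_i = 55*9^i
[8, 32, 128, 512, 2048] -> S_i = 8*4^i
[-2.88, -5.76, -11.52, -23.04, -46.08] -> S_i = -2.88*2.00^i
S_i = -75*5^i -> [-75, -375, -1875, -9375, -46875]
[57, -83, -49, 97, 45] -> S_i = Random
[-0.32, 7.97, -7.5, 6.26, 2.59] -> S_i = Random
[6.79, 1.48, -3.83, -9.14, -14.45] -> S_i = 6.79 + -5.31*i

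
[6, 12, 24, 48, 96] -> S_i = 6*2^i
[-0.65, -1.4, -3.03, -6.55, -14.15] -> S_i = -0.65*2.16^i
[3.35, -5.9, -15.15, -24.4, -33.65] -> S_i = 3.35 + -9.25*i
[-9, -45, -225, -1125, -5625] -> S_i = -9*5^i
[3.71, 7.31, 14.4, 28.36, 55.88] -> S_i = 3.71*1.97^i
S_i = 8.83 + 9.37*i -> [8.83, 18.2, 27.57, 36.94, 46.31]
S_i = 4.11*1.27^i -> [4.11, 5.22, 6.63, 8.42, 10.69]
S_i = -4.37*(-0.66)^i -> [-4.37, 2.88, -1.9, 1.26, -0.83]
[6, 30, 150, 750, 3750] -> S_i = 6*5^i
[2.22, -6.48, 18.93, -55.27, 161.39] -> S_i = 2.22*(-2.92)^i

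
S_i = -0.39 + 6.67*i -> [-0.39, 6.28, 12.95, 19.62, 26.29]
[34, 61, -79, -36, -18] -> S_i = Random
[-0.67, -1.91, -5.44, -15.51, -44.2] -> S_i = -0.67*2.85^i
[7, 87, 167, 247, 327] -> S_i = 7 + 80*i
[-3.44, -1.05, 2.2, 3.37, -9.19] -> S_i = Random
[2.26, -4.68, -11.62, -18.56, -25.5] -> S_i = 2.26 + -6.94*i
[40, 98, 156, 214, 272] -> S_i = 40 + 58*i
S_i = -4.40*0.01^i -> [-4.4, -0.04, -0.0, -0.0, -0.0]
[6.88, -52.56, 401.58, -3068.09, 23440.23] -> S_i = 6.88*(-7.64)^i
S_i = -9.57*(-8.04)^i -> [-9.57, 76.94, -618.62, 4973.71, -39988.59]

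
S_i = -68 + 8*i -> [-68, -60, -52, -44, -36]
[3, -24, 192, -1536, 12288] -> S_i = 3*-8^i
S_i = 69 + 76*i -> [69, 145, 221, 297, 373]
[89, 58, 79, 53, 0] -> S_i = Random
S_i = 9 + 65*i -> [9, 74, 139, 204, 269]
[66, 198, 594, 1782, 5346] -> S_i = 66*3^i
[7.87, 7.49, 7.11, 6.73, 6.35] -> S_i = 7.87 + -0.38*i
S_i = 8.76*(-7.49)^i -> [8.76, -65.61, 491.44, -3680.86, 27569.66]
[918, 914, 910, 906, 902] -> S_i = 918 + -4*i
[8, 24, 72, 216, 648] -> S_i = 8*3^i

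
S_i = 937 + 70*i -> [937, 1007, 1077, 1147, 1217]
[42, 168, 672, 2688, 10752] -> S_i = 42*4^i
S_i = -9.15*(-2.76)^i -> [-9.15, 25.25, -69.7, 192.37, -530.95]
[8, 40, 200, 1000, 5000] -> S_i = 8*5^i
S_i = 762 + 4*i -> [762, 766, 770, 774, 778]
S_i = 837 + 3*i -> [837, 840, 843, 846, 849]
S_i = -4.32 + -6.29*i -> [-4.32, -10.61, -16.9, -23.19, -29.48]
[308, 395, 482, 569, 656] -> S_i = 308 + 87*i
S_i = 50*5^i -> [50, 250, 1250, 6250, 31250]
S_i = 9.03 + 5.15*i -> [9.03, 14.18, 19.33, 24.48, 29.63]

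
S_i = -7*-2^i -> [-7, 14, -28, 56, -112]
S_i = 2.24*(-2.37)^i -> [2.24, -5.31, 12.58, -29.82, 70.67]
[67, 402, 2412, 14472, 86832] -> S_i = 67*6^i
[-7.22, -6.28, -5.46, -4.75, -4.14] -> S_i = -7.22*0.87^i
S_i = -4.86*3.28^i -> [-4.86, -15.94, -52.29, -171.5, -562.51]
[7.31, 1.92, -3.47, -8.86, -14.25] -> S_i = 7.31 + -5.39*i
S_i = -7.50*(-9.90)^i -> [-7.5, 74.25, -735.08, 7277.24, -72044.7]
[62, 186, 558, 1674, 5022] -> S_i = 62*3^i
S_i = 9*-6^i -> [9, -54, 324, -1944, 11664]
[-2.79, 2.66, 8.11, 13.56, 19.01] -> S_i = -2.79 + 5.45*i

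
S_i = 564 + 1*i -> [564, 565, 566, 567, 568]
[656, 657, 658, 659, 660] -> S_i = 656 + 1*i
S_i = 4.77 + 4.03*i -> [4.77, 8.8, 12.83, 16.86, 20.89]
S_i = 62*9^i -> [62, 558, 5022, 45198, 406782]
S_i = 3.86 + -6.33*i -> [3.86, -2.47, -8.8, -15.13, -21.46]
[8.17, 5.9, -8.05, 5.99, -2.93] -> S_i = Random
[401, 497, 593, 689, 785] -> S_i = 401 + 96*i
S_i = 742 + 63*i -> [742, 805, 868, 931, 994]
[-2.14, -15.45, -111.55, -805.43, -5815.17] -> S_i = -2.14*7.22^i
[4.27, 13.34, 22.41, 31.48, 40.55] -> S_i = 4.27 + 9.07*i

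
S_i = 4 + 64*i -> [4, 68, 132, 196, 260]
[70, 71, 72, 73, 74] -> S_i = 70 + 1*i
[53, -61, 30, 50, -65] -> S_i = Random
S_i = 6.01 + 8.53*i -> [6.01, 14.54, 23.07, 31.6, 40.13]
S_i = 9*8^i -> [9, 72, 576, 4608, 36864]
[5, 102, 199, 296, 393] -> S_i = 5 + 97*i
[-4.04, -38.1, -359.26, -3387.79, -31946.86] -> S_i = -4.04*9.43^i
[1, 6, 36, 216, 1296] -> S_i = 1*6^i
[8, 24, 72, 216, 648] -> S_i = 8*3^i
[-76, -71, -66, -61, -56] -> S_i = -76 + 5*i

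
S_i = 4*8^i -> [4, 32, 256, 2048, 16384]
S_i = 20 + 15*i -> [20, 35, 50, 65, 80]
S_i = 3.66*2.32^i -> [3.66, 8.49, 19.7, 45.7, 106.03]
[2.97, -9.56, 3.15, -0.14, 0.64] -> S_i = Random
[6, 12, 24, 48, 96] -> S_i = 6*2^i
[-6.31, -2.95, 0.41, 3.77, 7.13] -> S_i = -6.31 + 3.36*i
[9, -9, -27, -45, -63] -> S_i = 9 + -18*i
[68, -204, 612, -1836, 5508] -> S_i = 68*-3^i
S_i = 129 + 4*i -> [129, 133, 137, 141, 145]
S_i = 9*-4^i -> [9, -36, 144, -576, 2304]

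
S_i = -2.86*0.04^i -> [-2.86, -0.11, -0.0, -0.0, -0.0]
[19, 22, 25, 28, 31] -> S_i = 19 + 3*i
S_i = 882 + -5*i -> [882, 877, 872, 867, 862]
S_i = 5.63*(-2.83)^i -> [5.63, -15.93, 45.09, -127.61, 361.12]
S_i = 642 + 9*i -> [642, 651, 660, 669, 678]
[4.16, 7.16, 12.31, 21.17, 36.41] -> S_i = 4.16*1.72^i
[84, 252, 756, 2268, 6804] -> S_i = 84*3^i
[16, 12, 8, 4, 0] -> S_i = 16 + -4*i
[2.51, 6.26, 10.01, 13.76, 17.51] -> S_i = 2.51 + 3.75*i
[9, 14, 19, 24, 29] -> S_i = 9 + 5*i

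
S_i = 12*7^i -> [12, 84, 588, 4116, 28812]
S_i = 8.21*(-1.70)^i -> [8.21, -13.96, 23.73, -40.34, 68.57]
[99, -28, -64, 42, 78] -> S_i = Random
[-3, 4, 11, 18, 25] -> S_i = -3 + 7*i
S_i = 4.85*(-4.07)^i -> [4.85, -19.74, 80.34, -326.98, 1330.82]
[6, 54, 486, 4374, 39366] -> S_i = 6*9^i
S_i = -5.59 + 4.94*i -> [-5.59, -0.65, 4.29, 9.23, 14.17]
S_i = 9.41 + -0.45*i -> [9.41, 8.96, 8.51, 8.06, 7.61]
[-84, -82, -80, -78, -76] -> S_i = -84 + 2*i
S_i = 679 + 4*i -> [679, 683, 687, 691, 695]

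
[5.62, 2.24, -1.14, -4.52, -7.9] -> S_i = 5.62 + -3.38*i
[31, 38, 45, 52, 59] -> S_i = 31 + 7*i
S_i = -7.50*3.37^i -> [-7.5, -25.28, -85.18, -287.05, -967.34]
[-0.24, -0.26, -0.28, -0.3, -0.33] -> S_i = -0.24*1.08^i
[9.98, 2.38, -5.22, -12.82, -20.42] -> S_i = 9.98 + -7.60*i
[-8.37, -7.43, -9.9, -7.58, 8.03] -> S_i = Random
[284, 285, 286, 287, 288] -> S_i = 284 + 1*i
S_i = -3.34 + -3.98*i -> [-3.34, -7.32, -11.3, -15.28, -19.26]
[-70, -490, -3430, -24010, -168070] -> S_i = -70*7^i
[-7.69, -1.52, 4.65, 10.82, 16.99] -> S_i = -7.69 + 6.17*i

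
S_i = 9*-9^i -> [9, -81, 729, -6561, 59049]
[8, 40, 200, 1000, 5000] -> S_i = 8*5^i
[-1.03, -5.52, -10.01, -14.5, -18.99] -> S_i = -1.03 + -4.49*i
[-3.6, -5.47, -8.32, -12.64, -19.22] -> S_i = -3.60*1.52^i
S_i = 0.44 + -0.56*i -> [0.44, -0.12, -0.68, -1.24, -1.8]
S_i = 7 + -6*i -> [7, 1, -5, -11, -17]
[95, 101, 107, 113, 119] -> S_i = 95 + 6*i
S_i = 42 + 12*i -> [42, 54, 66, 78, 90]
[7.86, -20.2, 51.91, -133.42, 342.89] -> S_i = 7.86*(-2.57)^i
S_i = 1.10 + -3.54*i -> [1.1, -2.44, -5.98, -9.52, -13.06]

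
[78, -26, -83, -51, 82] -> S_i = Random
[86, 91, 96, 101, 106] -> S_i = 86 + 5*i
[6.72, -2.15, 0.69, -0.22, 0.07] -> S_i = 6.72*(-0.32)^i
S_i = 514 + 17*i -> [514, 531, 548, 565, 582]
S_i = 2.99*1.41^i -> [2.99, 4.22, 5.94, 8.38, 11.82]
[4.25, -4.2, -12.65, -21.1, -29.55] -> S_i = 4.25 + -8.45*i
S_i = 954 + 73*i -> [954, 1027, 1100, 1173, 1246]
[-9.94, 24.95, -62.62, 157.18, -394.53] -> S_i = -9.94*(-2.51)^i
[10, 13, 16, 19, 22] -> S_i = 10 + 3*i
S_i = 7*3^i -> [7, 21, 63, 189, 567]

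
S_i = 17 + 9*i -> [17, 26, 35, 44, 53]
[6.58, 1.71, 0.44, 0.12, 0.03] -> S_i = 6.58*0.26^i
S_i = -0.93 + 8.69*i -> [-0.93, 7.76, 16.45, 25.14, 33.83]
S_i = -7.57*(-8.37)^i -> [-7.57, 63.36, -530.33, 4438.87, -37153.33]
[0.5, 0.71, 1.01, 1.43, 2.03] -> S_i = 0.50*1.42^i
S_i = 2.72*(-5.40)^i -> [2.72, -14.69, 79.32, -428.3, 2312.83]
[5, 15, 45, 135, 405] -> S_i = 5*3^i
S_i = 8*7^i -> [8, 56, 392, 2744, 19208]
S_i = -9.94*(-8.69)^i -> [-9.94, 86.38, -750.63, 6522.97, -56684.65]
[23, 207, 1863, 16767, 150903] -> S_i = 23*9^i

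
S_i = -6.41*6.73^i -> [-6.41, -43.14, -290.33, -1953.9, -13149.77]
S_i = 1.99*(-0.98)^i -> [1.99, -1.95, 1.91, -1.87, 1.84]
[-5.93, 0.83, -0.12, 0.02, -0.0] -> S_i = -5.93*(-0.14)^i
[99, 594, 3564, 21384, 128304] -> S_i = 99*6^i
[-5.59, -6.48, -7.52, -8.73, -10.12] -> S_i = -5.59*1.16^i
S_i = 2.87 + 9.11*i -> [2.87, 11.98, 21.09, 30.2, 39.31]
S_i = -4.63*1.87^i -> [-4.63, -8.66, -16.19, -30.28, -56.62]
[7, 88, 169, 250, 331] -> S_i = 7 + 81*i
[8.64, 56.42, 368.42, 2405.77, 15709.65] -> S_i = 8.64*6.53^i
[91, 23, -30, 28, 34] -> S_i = Random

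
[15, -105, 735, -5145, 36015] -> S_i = 15*-7^i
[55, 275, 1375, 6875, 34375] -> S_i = 55*5^i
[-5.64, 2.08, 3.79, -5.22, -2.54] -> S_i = Random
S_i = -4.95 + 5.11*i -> [-4.95, 0.16, 5.27, 10.38, 15.49]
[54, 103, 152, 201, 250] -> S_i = 54 + 49*i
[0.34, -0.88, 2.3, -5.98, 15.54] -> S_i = 0.34*(-2.60)^i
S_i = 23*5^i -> [23, 115, 575, 2875, 14375]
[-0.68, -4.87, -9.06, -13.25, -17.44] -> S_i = -0.68 + -4.19*i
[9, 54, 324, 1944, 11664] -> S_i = 9*6^i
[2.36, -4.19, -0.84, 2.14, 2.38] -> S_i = Random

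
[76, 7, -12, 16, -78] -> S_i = Random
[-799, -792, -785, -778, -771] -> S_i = -799 + 7*i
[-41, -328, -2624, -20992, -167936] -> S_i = -41*8^i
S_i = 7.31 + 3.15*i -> [7.31, 10.46, 13.61, 16.76, 19.91]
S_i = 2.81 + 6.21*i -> [2.81, 9.02, 15.23, 21.44, 27.65]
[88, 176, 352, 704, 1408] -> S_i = 88*2^i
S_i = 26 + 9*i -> [26, 35, 44, 53, 62]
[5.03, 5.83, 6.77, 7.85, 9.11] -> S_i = 5.03*1.16^i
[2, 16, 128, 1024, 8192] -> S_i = 2*8^i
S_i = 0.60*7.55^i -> [0.6, 4.53, 34.2, 258.22, 1949.57]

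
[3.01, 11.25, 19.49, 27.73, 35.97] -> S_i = 3.01 + 8.24*i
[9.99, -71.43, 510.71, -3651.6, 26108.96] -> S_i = 9.99*(-7.15)^i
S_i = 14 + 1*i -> [14, 15, 16, 17, 18]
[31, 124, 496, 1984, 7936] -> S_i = 31*4^i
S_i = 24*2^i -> [24, 48, 96, 192, 384]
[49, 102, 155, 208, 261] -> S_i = 49 + 53*i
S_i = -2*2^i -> [-2, -4, -8, -16, -32]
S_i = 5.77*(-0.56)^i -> [5.77, -3.23, 1.81, -1.01, 0.57]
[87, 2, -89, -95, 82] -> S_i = Random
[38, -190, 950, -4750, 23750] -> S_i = 38*-5^i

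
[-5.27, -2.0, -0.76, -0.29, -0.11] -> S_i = -5.27*0.38^i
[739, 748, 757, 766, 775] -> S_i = 739 + 9*i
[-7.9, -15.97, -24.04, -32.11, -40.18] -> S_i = -7.90 + -8.07*i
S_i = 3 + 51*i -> [3, 54, 105, 156, 207]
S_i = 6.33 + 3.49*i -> [6.33, 9.82, 13.31, 16.8, 20.29]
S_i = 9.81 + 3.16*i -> [9.81, 12.97, 16.13, 19.29, 22.45]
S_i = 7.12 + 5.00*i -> [7.12, 12.12, 17.12, 22.12, 27.12]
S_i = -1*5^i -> [-1, -5, -25, -125, -625]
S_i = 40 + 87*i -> [40, 127, 214, 301, 388]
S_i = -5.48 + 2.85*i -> [-5.48, -2.63, 0.22, 3.07, 5.92]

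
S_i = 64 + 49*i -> [64, 113, 162, 211, 260]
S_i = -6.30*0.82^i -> [-6.3, -5.17, -4.24, -3.47, -2.85]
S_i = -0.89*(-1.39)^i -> [-0.89, 1.24, -1.72, 2.39, -3.32]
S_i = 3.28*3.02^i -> [3.28, 9.91, 29.91, 90.34, 272.84]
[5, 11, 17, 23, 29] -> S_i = 5 + 6*i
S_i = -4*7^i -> [-4, -28, -196, -1372, -9604]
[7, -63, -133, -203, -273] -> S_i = 7 + -70*i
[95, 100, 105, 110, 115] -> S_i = 95 + 5*i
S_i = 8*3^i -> [8, 24, 72, 216, 648]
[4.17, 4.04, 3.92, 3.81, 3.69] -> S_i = 4.17*0.97^i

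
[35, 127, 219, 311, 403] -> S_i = 35 + 92*i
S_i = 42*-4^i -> [42, -168, 672, -2688, 10752]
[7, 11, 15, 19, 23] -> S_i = 7 + 4*i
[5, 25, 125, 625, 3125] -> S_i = 5*5^i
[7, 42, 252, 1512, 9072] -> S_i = 7*6^i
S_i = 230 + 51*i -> [230, 281, 332, 383, 434]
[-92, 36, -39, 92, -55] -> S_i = Random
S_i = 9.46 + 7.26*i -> [9.46, 16.72, 23.98, 31.24, 38.5]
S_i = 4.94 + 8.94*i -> [4.94, 13.88, 22.82, 31.76, 40.7]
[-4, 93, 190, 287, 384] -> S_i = -4 + 97*i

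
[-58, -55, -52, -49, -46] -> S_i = -58 + 3*i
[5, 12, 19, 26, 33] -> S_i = 5 + 7*i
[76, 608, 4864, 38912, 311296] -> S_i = 76*8^i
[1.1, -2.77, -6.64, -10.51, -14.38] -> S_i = 1.10 + -3.87*i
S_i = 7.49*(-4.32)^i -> [7.49, -32.36, 139.78, -603.86, 2608.66]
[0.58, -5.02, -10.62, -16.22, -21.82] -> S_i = 0.58 + -5.60*i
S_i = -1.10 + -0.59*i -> [-1.1, -1.69, -2.28, -2.87, -3.46]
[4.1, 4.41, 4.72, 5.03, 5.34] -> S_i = 4.10 + 0.31*i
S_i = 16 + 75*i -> [16, 91, 166, 241, 316]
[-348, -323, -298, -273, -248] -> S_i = -348 + 25*i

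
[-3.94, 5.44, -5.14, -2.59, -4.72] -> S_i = Random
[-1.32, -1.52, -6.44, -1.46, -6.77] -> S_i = Random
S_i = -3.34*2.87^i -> [-3.34, -9.59, -27.51, -78.96, -226.61]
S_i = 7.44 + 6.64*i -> [7.44, 14.08, 20.72, 27.36, 34.0]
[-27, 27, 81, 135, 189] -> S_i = -27 + 54*i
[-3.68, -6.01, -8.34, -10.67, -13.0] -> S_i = -3.68 + -2.33*i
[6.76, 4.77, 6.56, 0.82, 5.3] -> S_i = Random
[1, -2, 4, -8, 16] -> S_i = 1*-2^i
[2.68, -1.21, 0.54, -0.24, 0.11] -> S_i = 2.68*(-0.45)^i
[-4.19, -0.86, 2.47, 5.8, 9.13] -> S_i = -4.19 + 3.33*i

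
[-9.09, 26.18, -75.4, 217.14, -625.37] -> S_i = -9.09*(-2.88)^i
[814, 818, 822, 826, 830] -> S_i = 814 + 4*i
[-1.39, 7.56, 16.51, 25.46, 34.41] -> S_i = -1.39 + 8.95*i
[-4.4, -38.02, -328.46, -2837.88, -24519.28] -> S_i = -4.40*8.64^i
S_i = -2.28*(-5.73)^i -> [-2.28, 13.06, -74.86, 428.94, -2457.84]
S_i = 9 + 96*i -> [9, 105, 201, 297, 393]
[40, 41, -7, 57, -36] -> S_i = Random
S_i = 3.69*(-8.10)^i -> [3.69, -29.89, 242.1, -1961.02, 15884.24]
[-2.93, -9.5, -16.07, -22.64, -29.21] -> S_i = -2.93 + -6.57*i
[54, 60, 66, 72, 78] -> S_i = 54 + 6*i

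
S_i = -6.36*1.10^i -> [-6.36, -7.0, -7.7, -8.47, -9.31]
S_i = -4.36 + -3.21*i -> [-4.36, -7.57, -10.78, -13.99, -17.2]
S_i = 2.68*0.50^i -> [2.68, 1.34, 0.67, 0.34, 0.17]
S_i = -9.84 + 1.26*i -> [-9.84, -8.58, -7.32, -6.06, -4.8]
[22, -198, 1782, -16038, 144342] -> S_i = 22*-9^i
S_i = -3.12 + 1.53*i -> [-3.12, -1.59, -0.06, 1.47, 3.0]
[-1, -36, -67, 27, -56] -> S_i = Random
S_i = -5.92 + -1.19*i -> [-5.92, -7.11, -8.3, -9.49, -10.68]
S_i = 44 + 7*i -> [44, 51, 58, 65, 72]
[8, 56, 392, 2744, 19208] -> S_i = 8*7^i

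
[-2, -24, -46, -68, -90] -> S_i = -2 + -22*i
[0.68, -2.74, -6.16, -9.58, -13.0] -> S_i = 0.68 + -3.42*i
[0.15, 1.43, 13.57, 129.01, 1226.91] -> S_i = 0.15*9.51^i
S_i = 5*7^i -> [5, 35, 245, 1715, 12005]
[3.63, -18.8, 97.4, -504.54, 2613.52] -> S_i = 3.63*(-5.18)^i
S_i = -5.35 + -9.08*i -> [-5.35, -14.43, -23.51, -32.59, -41.67]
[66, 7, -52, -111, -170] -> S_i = 66 + -59*i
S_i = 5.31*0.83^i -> [5.31, 4.41, 3.66, 3.04, 2.52]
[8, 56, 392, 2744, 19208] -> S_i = 8*7^i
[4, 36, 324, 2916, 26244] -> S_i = 4*9^i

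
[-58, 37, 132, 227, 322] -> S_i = -58 + 95*i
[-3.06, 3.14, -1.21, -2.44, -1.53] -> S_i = Random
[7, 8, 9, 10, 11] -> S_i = 7 + 1*i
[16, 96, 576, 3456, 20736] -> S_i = 16*6^i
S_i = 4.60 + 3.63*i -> [4.6, 8.23, 11.86, 15.49, 19.12]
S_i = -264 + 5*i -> [-264, -259, -254, -249, -244]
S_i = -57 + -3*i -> [-57, -60, -63, -66, -69]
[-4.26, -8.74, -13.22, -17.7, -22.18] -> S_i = -4.26 + -4.48*i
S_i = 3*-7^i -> [3, -21, 147, -1029, 7203]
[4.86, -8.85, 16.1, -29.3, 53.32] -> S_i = 4.86*(-1.82)^i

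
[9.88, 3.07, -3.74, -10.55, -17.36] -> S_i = 9.88 + -6.81*i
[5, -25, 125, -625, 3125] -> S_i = 5*-5^i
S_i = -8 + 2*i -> [-8, -6, -4, -2, 0]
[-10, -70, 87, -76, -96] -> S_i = Random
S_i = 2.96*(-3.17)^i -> [2.96, -9.38, 29.74, -94.29, 298.9]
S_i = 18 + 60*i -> [18, 78, 138, 198, 258]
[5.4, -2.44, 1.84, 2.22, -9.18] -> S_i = Random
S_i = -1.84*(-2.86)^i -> [-1.84, 5.26, -15.05, 43.04, -123.11]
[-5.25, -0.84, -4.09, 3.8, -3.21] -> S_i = Random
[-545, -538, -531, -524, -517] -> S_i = -545 + 7*i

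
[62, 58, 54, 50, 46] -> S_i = 62 + -4*i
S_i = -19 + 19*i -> [-19, 0, 19, 38, 57]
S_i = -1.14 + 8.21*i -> [-1.14, 7.07, 15.28, 23.49, 31.7]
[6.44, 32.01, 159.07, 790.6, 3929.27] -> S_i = 6.44*4.97^i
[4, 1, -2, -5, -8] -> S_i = 4 + -3*i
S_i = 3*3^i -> [3, 9, 27, 81, 243]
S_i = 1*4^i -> [1, 4, 16, 64, 256]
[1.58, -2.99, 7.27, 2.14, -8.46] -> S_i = Random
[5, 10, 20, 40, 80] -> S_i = 5*2^i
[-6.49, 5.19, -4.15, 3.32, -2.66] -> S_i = -6.49*(-0.80)^i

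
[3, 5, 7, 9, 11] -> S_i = 3 + 2*i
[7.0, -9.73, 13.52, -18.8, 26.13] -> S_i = 7.00*(-1.39)^i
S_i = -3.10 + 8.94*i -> [-3.1, 5.84, 14.78, 23.72, 32.66]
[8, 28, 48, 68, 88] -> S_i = 8 + 20*i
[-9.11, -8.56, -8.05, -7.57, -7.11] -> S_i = -9.11*0.94^i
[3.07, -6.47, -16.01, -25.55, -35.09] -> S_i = 3.07 + -9.54*i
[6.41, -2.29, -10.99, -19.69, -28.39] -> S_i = 6.41 + -8.70*i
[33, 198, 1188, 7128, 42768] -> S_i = 33*6^i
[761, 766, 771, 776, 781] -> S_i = 761 + 5*i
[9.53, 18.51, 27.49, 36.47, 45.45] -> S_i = 9.53 + 8.98*i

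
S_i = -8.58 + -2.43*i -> [-8.58, -11.01, -13.44, -15.87, -18.3]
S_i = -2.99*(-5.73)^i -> [-2.99, 17.13, -98.17, 562.52, -3223.22]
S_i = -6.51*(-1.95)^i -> [-6.51, 12.69, -24.75, 48.27, -94.13]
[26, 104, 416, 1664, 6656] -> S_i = 26*4^i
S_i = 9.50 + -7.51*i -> [9.5, 1.99, -5.52, -13.03, -20.54]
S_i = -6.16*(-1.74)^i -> [-6.16, 10.72, -18.65, 32.45, -56.46]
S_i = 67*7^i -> [67, 469, 3283, 22981, 160867]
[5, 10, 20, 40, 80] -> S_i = 5*2^i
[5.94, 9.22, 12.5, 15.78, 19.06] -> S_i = 5.94 + 3.28*i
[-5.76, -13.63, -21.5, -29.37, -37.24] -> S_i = -5.76 + -7.87*i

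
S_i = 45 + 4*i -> [45, 49, 53, 57, 61]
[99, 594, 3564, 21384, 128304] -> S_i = 99*6^i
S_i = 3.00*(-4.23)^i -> [3.0, -12.69, 53.68, -227.06, 960.47]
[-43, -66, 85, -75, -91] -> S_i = Random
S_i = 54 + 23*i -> [54, 77, 100, 123, 146]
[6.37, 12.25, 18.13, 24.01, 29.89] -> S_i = 6.37 + 5.88*i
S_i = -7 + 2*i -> [-7, -5, -3, -1, 1]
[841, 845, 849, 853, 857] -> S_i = 841 + 4*i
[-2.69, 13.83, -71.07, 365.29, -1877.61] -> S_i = -2.69*(-5.14)^i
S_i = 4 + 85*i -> [4, 89, 174, 259, 344]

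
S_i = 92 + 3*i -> [92, 95, 98, 101, 104]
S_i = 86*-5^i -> [86, -430, 2150, -10750, 53750]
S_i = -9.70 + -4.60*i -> [-9.7, -14.3, -18.9, -23.5, -28.1]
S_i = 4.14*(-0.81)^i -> [4.14, -3.35, 2.72, -2.2, 1.78]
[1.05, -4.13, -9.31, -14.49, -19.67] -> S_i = 1.05 + -5.18*i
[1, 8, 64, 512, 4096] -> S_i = 1*8^i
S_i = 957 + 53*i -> [957, 1010, 1063, 1116, 1169]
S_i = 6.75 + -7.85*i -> [6.75, -1.1, -8.95, -16.8, -24.65]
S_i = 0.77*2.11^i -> [0.77, 1.62, 3.43, 7.23, 15.26]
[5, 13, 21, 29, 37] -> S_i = 5 + 8*i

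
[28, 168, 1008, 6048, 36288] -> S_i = 28*6^i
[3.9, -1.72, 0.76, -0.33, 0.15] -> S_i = 3.90*(-0.44)^i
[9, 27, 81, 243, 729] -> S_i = 9*3^i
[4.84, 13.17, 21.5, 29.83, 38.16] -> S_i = 4.84 + 8.33*i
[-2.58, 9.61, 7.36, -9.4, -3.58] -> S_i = Random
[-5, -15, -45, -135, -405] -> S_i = -5*3^i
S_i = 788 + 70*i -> [788, 858, 928, 998, 1068]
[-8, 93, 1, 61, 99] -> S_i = Random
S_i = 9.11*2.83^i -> [9.11, 25.78, 72.96, 206.48, 584.34]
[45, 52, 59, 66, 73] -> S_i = 45 + 7*i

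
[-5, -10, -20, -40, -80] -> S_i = -5*2^i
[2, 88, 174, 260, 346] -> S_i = 2 + 86*i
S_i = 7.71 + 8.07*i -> [7.71, 15.78, 23.85, 31.92, 39.99]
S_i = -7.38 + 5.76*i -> [-7.38, -1.62, 4.14, 9.9, 15.66]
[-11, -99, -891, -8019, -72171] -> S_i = -11*9^i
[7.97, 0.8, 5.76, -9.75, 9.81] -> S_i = Random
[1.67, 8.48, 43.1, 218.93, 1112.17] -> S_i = 1.67*5.08^i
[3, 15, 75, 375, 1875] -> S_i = 3*5^i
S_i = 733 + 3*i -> [733, 736, 739, 742, 745]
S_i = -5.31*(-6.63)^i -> [-5.31, 35.21, -233.41, 1547.52, -10260.03]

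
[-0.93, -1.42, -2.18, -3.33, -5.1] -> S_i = -0.93*1.53^i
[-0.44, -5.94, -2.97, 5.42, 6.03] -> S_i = Random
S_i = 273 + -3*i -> [273, 270, 267, 264, 261]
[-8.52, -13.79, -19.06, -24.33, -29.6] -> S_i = -8.52 + -5.27*i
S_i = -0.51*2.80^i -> [-0.51, -1.43, -4.0, -11.2, -31.35]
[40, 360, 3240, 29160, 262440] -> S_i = 40*9^i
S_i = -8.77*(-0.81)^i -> [-8.77, 7.1, -5.75, 4.66, -3.78]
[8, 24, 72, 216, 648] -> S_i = 8*3^i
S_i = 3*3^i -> [3, 9, 27, 81, 243]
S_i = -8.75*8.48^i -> [-8.75, -74.2, -629.22, -5335.75, -45247.17]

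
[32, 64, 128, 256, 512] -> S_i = 32*2^i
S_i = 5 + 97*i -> [5, 102, 199, 296, 393]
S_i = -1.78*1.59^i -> [-1.78, -2.83, -4.5, -7.16, -11.38]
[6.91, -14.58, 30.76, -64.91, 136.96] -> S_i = 6.91*(-2.11)^i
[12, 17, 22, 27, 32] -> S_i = 12 + 5*i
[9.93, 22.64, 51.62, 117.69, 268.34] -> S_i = 9.93*2.28^i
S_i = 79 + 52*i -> [79, 131, 183, 235, 287]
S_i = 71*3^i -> [71, 213, 639, 1917, 5751]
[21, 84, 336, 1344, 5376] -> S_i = 21*4^i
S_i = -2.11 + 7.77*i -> [-2.11, 5.66, 13.43, 21.2, 28.97]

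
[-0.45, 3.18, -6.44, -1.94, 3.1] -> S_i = Random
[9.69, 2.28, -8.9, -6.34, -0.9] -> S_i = Random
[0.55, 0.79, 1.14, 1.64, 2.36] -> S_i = 0.55*1.44^i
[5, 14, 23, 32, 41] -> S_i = 5 + 9*i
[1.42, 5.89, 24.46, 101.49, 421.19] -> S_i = 1.42*4.15^i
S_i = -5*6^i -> [-5, -30, -180, -1080, -6480]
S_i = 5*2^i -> [5, 10, 20, 40, 80]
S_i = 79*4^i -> [79, 316, 1264, 5056, 20224]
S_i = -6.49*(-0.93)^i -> [-6.49, 6.04, -5.61, 5.22, -4.85]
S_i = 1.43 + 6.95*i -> [1.43, 8.38, 15.33, 22.28, 29.23]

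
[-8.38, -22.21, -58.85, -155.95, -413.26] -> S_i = -8.38*2.65^i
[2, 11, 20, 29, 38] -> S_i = 2 + 9*i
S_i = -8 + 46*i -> [-8, 38, 84, 130, 176]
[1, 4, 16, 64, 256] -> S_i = 1*4^i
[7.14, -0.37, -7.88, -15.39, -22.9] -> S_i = 7.14 + -7.51*i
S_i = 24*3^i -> [24, 72, 216, 648, 1944]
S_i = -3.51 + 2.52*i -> [-3.51, -0.99, 1.53, 4.05, 6.57]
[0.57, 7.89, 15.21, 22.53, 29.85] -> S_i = 0.57 + 7.32*i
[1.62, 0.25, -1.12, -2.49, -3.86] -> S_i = 1.62 + -1.37*i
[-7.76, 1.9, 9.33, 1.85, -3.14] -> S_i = Random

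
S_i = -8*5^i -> [-8, -40, -200, -1000, -5000]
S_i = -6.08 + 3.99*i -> [-6.08, -2.09, 1.9, 5.89, 9.88]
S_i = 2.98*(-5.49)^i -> [2.98, -16.36, 89.82, -493.1, 2707.11]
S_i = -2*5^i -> [-2, -10, -50, -250, -1250]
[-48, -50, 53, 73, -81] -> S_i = Random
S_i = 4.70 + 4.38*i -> [4.7, 9.08, 13.46, 17.84, 22.22]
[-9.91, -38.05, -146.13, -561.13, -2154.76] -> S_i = -9.91*3.84^i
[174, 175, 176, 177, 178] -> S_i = 174 + 1*i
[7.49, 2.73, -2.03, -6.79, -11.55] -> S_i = 7.49 + -4.76*i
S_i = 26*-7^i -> [26, -182, 1274, -8918, 62426]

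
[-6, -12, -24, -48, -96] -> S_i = -6*2^i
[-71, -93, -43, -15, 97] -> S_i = Random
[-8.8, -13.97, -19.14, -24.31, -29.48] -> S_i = -8.80 + -5.17*i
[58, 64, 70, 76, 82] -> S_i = 58 + 6*i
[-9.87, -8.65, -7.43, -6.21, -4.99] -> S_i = -9.87 + 1.22*i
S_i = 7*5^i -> [7, 35, 175, 875, 4375]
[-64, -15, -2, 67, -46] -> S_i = Random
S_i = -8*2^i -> [-8, -16, -32, -64, -128]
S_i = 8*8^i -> [8, 64, 512, 4096, 32768]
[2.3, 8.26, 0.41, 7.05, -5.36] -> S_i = Random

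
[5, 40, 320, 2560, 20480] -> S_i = 5*8^i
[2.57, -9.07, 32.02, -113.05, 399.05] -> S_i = 2.57*(-3.53)^i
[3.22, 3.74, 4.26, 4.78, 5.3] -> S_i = 3.22 + 0.52*i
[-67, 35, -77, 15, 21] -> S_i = Random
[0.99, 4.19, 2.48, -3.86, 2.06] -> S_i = Random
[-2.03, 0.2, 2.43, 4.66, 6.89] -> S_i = -2.03 + 2.23*i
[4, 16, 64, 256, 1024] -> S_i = 4*4^i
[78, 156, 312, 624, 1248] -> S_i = 78*2^i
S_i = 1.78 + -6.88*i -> [1.78, -5.1, -11.98, -18.86, -25.74]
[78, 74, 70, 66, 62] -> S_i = 78 + -4*i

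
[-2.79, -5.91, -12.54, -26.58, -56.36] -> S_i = -2.79*2.12^i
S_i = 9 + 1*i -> [9, 10, 11, 12, 13]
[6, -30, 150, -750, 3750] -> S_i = 6*-5^i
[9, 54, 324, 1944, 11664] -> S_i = 9*6^i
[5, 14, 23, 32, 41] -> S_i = 5 + 9*i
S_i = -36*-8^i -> [-36, 288, -2304, 18432, -147456]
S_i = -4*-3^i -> [-4, 12, -36, 108, -324]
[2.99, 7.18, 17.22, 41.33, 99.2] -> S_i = 2.99*2.40^i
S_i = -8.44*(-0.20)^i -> [-8.44, 1.69, -0.34, 0.07, -0.01]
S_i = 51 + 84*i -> [51, 135, 219, 303, 387]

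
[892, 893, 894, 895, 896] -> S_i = 892 + 1*i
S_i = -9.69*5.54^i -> [-9.69, -53.68, -297.4, -1647.6, -9127.73]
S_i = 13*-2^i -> [13, -26, 52, -104, 208]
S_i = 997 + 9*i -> [997, 1006, 1015, 1024, 1033]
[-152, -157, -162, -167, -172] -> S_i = -152 + -5*i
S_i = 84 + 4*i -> [84, 88, 92, 96, 100]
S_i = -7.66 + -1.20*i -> [-7.66, -8.86, -10.06, -11.26, -12.46]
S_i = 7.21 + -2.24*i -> [7.21, 4.97, 2.73, 0.49, -1.75]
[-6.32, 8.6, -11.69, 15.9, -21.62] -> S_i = -6.32*(-1.36)^i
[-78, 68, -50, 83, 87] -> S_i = Random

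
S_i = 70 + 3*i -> [70, 73, 76, 79, 82]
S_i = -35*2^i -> [-35, -70, -140, -280, -560]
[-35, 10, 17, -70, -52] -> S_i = Random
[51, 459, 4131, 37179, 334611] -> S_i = 51*9^i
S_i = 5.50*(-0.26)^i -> [5.5, -1.43, 0.37, -0.1, 0.03]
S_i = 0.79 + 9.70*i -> [0.79, 10.49, 20.19, 29.89, 39.59]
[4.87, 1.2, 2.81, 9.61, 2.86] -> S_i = Random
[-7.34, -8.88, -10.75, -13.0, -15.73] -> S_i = -7.34*1.21^i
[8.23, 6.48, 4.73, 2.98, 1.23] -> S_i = 8.23 + -1.75*i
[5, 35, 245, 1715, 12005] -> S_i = 5*7^i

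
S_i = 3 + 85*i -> [3, 88, 173, 258, 343]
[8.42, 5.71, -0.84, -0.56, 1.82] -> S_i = Random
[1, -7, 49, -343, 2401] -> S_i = 1*-7^i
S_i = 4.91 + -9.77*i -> [4.91, -4.86, -14.63, -24.4, -34.17]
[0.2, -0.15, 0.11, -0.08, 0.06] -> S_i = 0.20*(-0.75)^i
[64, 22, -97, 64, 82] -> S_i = Random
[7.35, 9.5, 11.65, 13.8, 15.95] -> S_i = 7.35 + 2.15*i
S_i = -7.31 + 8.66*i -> [-7.31, 1.35, 10.01, 18.67, 27.33]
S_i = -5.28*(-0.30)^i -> [-5.28, 1.58, -0.48, 0.14, -0.04]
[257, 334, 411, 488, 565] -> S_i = 257 + 77*i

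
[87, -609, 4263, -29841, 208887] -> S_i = 87*-7^i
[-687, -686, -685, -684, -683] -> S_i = -687 + 1*i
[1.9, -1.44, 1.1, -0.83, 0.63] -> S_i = 1.90*(-0.76)^i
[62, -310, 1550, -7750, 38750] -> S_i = 62*-5^i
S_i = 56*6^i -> [56, 336, 2016, 12096, 72576]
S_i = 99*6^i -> [99, 594, 3564, 21384, 128304]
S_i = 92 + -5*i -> [92, 87, 82, 77, 72]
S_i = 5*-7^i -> [5, -35, 245, -1715, 12005]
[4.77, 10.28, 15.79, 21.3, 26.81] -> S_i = 4.77 + 5.51*i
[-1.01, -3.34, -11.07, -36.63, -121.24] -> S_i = -1.01*3.31^i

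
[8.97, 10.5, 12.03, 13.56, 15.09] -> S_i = 8.97 + 1.53*i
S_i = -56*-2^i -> [-56, 112, -224, 448, -896]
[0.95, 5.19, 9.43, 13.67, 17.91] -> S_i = 0.95 + 4.24*i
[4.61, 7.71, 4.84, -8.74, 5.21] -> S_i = Random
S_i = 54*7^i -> [54, 378, 2646, 18522, 129654]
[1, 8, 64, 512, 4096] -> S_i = 1*8^i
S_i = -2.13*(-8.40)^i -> [-2.13, 17.89, -150.29, 1262.46, -10604.66]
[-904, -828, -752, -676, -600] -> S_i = -904 + 76*i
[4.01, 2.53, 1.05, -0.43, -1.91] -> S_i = 4.01 + -1.48*i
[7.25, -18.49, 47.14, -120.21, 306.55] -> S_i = 7.25*(-2.55)^i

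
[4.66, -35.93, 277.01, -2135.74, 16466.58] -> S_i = 4.66*(-7.71)^i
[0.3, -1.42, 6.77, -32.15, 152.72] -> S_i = 0.30*(-4.75)^i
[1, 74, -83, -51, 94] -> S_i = Random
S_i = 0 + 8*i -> [0, 8, 16, 24, 32]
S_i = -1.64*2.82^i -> [-1.64, -4.62, -13.04, -36.78, -103.71]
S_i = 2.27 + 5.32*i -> [2.27, 7.59, 12.91, 18.23, 23.55]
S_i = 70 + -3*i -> [70, 67, 64, 61, 58]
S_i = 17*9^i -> [17, 153, 1377, 12393, 111537]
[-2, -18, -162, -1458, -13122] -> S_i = -2*9^i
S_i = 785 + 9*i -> [785, 794, 803, 812, 821]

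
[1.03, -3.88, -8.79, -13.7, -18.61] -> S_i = 1.03 + -4.91*i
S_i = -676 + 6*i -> [-676, -670, -664, -658, -652]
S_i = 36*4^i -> [36, 144, 576, 2304, 9216]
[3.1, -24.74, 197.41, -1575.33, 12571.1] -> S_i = 3.10*(-7.98)^i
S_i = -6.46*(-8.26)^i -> [-6.46, 53.36, -440.75, 3640.6, -30071.33]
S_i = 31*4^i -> [31, 124, 496, 1984, 7936]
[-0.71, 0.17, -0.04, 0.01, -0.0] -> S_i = -0.71*(-0.24)^i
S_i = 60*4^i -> [60, 240, 960, 3840, 15360]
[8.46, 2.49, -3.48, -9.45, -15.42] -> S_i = 8.46 + -5.97*i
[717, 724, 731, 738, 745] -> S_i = 717 + 7*i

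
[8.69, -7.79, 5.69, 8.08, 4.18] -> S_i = Random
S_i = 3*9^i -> [3, 27, 243, 2187, 19683]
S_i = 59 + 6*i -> [59, 65, 71, 77, 83]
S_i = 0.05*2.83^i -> [0.05, 0.14, 0.4, 1.13, 3.21]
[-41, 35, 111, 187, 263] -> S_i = -41 + 76*i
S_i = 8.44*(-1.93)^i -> [8.44, -16.29, 31.44, -60.68, 117.1]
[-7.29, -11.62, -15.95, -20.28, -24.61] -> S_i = -7.29 + -4.33*i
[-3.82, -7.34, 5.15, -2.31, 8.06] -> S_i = Random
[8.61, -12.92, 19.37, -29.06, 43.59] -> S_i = 8.61*(-1.50)^i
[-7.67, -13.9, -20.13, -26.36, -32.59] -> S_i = -7.67 + -6.23*i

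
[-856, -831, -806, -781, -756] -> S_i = -856 + 25*i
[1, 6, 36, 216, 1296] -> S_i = 1*6^i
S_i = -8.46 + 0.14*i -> [-8.46, -8.32, -8.18, -8.04, -7.9]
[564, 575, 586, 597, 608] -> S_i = 564 + 11*i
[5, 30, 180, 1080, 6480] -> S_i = 5*6^i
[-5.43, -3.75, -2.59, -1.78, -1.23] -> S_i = -5.43*0.69^i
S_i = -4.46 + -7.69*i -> [-4.46, -12.15, -19.84, -27.53, -35.22]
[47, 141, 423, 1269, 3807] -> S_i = 47*3^i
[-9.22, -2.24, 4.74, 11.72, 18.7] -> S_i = -9.22 + 6.98*i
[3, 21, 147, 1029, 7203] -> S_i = 3*7^i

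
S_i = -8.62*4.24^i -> [-8.62, -36.55, -154.97, -657.06, -2785.93]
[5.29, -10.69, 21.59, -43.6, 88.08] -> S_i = 5.29*(-2.02)^i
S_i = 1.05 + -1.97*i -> [1.05, -0.92, -2.89, -4.86, -6.83]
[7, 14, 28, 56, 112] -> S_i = 7*2^i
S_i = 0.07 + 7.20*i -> [0.07, 7.27, 14.47, 21.67, 28.87]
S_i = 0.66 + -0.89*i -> [0.66, -0.23, -1.12, -2.01, -2.9]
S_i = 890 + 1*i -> [890, 891, 892, 893, 894]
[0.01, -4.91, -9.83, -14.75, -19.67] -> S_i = 0.01 + -4.92*i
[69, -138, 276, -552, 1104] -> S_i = 69*-2^i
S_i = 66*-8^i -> [66, -528, 4224, -33792, 270336]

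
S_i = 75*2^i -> [75, 150, 300, 600, 1200]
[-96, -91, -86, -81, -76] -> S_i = -96 + 5*i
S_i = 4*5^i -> [4, 20, 100, 500, 2500]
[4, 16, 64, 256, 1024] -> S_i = 4*4^i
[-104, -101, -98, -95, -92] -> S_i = -104 + 3*i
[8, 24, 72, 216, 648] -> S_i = 8*3^i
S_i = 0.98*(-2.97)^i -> [0.98, -2.91, 8.64, -25.67, 76.25]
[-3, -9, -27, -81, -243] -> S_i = -3*3^i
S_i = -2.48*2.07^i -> [-2.48, -5.13, -10.63, -22.0, -45.53]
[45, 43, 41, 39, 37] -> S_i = 45 + -2*i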